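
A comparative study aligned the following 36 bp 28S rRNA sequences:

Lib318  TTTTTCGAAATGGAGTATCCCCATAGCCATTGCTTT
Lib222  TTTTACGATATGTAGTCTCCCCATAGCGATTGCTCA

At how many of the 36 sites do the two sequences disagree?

7

The sequences differ at positions 5 (T/A), 9 (A/T), 13 (G/T), 17 (A/C), 28 (C/G), 35 (T/C), 36 (T/A).
That gives 7 mismatches out of 36 aligned sites, so the Hamming distance is 7.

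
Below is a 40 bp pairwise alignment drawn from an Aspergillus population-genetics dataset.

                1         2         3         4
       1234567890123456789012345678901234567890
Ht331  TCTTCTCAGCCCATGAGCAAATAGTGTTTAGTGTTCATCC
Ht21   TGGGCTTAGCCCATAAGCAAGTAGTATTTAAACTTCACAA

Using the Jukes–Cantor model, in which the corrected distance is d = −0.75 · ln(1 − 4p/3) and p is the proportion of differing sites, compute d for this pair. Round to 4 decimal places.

0.4260

Mismatches occur at site 2 (C↔G), site 3 (T↔G), site 4 (T↔G), site 7 (C↔T), site 15 (G↔A), site 21 (A↔G), site 26 (G↔A), site 31 (G↔A), site 32 (T↔A), site 33 (G↔C), site 38 (T↔C), site 39 (C↔A), site 40 (C↔A).
p = 13/40 = 0.325000.
d = −0.75 · ln(1 − (4/3)·0.325000) = −0.75 · ln(0.566667) = −0.75 · (-0.567983) = 0.4260.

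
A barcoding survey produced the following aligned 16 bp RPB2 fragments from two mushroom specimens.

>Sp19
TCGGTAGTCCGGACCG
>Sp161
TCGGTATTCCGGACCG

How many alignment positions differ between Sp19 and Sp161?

1

Differing sites — 7:G/T.
That gives 1 mismatch out of 16 aligned sites, so the Hamming distance is 1.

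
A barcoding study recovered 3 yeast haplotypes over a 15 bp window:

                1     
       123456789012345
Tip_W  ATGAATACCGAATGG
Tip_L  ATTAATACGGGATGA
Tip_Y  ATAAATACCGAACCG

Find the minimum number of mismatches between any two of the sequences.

3

Pairwise Hamming distances:
  Tip_W vs Tip_L: 4
  Tip_W vs Tip_Y: 3
  Tip_L vs Tip_Y: 6
The smallest is 3, between Tip_W and Tip_Y.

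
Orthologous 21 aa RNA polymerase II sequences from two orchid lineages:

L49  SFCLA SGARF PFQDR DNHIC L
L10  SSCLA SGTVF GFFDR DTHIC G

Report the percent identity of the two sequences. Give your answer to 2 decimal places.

Mismatches occur at site 2 (F/S), site 8 (A/T), site 9 (R/V), site 11 (P/G), site 13 (Q/F), site 17 (N/T), site 21 (L/G).
14 of the 21 sites match, so the percent identity is 14/21 × 100 = 66.67%.

66.67%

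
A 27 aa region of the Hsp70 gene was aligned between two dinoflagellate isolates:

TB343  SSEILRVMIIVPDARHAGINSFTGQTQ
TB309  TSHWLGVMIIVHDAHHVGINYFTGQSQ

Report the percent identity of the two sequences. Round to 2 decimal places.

66.67%

Mismatches occur at site 1 (S→T), site 3 (E→H), site 4 (I→W), site 6 (R→G), site 12 (P→H), site 15 (R→H), site 17 (A→V), site 21 (S→Y), site 26 (T→S).
18 of the 27 sites match, so the percent identity is 18/27 × 100 = 66.67%.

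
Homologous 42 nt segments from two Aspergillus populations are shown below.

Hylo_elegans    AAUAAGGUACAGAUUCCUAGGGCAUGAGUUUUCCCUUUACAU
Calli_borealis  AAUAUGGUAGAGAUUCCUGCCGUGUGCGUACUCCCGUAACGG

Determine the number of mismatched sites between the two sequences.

14

The sequences differ at positions 5 (A/U), 10 (C/G), 19 (A/G), 20 (G/C), 21 (G/C), 23 (C/U), 24 (A/G), 27 (A/C), 30 (U/A), 31 (U/C), 36 (U/G), 38 (U/A), 41 (A/G), 42 (U/G).
That gives 14 mismatches out of 42 aligned sites, so the Hamming distance is 14.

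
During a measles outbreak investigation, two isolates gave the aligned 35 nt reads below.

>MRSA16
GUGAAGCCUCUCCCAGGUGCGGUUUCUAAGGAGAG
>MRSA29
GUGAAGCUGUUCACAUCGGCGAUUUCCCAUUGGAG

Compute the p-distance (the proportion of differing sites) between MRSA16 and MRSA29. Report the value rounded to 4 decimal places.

0.3714

The sequences differ at positions 8 (C/U), 9 (U/G), 10 (C/U), 13 (C/A), 16 (G/U), 17 (G/C), 18 (U/G), 22 (G/A), 27 (U/C), 28 (A/C), 30 (G/U), 31 (G/U), 32 (A/G).
There are 13 differences over 35 sites, so p = 13/35 = 0.3714.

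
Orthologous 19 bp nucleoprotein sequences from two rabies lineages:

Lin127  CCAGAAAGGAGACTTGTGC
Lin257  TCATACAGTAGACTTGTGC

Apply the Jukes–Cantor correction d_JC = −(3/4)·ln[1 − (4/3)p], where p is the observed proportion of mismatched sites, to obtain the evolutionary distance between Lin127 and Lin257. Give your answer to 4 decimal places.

0.2471

The sequences differ at positions 1 (C/T), 4 (G/T), 6 (A/C), 9 (G/T).
p = 4/19 = 0.210526.
d = −0.75 · ln(1 − (4/3)·0.210526) = −0.75 · ln(0.719299) = −0.75 · (-0.329478) = 0.2471.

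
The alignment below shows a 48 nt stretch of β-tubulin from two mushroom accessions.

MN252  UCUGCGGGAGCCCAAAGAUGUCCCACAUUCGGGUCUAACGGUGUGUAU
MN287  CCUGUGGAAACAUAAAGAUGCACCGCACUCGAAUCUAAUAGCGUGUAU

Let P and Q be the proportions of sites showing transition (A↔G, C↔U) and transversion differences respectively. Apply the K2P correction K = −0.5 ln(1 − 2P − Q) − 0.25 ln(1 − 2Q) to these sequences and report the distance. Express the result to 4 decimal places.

Differing sites — 1:U/C (Ti); 5:C/U (Ti); 8:G/A (Ti); 10:G/A (Ti); 12:C/A (Tv); 13:C/U (Ti); 21:U/C (Ti); 22:C/A (Tv); 25:A/G (Ti); 28:U/C (Ti); 32:G/A (Ti); 33:G/A (Ti); 39:C/U (Ti); 40:G/A (Ti); 42:U/C (Ti).
Of the 15 differences, 13 transitions and 2 transversions over 48 sites: P = 13/48 = 0.270833, Q = 2/48 = 0.041667.
d = −0.5·ln(0.416667) − 0.25·ln(0.916666) = −0.5·(-0.875468) − 0.25·(-0.087012) = 0.4595.

0.4595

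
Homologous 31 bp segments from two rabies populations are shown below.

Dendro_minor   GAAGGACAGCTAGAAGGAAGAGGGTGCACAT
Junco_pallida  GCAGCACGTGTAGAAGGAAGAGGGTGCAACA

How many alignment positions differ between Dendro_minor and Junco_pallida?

8

Mismatches occur at site 2 (A/C), site 5 (G/C), site 8 (A/G), site 9 (G/T), site 10 (C/G), site 29 (C/A), site 30 (A/C), site 31 (T/A).
That gives 8 mismatches out of 31 aligned sites, so the Hamming distance is 8.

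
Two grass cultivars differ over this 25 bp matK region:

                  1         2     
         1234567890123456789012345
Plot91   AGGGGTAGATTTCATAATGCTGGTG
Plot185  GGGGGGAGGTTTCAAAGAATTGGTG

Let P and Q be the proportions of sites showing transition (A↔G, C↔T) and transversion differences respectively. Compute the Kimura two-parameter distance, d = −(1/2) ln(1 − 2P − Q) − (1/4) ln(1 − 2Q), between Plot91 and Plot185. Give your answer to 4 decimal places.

The sequences differ at positions 1 (A/G, transition), 6 (T/G, transversion), 9 (A/G, transition), 15 (T/A, transversion), 17 (A/G, transition), 18 (T/A, transversion), 19 (G/A, transition), 20 (C/T, transition).
Of the 8 differences, 5 transitions and 3 transversions over 25 sites: P = 5/25 = 0.200000, Q = 3/25 = 0.120000.
d = −0.5·ln(0.480000) − 0.25·ln(0.760000) = −0.5·(-0.733969) − 0.25·(-0.274437) = 0.4356.

0.4356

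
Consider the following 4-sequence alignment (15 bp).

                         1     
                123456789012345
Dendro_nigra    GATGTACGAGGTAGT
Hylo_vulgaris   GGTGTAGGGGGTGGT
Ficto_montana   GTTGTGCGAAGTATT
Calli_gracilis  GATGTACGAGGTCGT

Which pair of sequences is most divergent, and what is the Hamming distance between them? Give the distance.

Pairwise Hamming distances:
  Dendro_nigra vs Hylo_vulgaris: 4
  Dendro_nigra vs Ficto_montana: 4
  Dendro_nigra vs Calli_gracilis: 1
  Hylo_vulgaris vs Ficto_montana: 7
  Hylo_vulgaris vs Calli_gracilis: 4
  Ficto_montana vs Calli_gracilis: 5
The largest is 7, between Hylo_vulgaris and Ficto_montana.

7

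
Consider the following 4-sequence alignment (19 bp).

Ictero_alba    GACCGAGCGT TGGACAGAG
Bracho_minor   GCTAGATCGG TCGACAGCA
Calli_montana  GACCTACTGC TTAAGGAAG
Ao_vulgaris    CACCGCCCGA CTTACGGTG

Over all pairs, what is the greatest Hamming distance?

14

Pairwise Hamming distances:
  Ictero_alba vs Bracho_minor: 8
  Ictero_alba vs Calli_montana: 9
  Ictero_alba vs Ao_vulgaris: 9
  Bracho_minor vs Calli_montana: 14
  Bracho_minor vs Ao_vulgaris: 13
  Calli_montana vs Ao_vulgaris: 10
The largest is 14, between Bracho_minor and Calli_montana.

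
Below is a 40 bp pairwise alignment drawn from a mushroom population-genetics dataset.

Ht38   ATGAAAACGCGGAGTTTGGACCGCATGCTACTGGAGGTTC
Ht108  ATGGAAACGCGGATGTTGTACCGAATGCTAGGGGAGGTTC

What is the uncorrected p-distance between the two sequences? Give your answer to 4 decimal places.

Mismatches occur at site 4 (A↔G), site 14 (G↔T), site 15 (T↔G), site 19 (G↔T), site 24 (C↔A), site 31 (C↔G), site 32 (T↔G).
There are 7 differences over 40 sites, so p = 7/40 = 0.1750.

0.1750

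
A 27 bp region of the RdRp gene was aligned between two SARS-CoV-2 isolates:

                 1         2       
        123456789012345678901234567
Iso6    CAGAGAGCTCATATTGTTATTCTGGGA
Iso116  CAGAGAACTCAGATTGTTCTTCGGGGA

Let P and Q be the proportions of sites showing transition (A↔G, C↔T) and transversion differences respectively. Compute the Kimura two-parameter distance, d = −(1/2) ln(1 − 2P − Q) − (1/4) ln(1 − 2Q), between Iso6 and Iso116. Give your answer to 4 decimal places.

0.1652

Differing sites — 7:G/A (Ti); 12:T/G (Tv); 19:A/C (Tv); 23:T/G (Tv).
Of the 4 differences, 1 transition and 3 transversions over 27 sites: P = 1/27 = 0.037037, Q = 3/27 = 0.111111.
d = −0.5·ln(0.814815) − 0.25·ln(0.777778) = −0.5·(-0.204794) − 0.25·(-0.251314) = 0.1652.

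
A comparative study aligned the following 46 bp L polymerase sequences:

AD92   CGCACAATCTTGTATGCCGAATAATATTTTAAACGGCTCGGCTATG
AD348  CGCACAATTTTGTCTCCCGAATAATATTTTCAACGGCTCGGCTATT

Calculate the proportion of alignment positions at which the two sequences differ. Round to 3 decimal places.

0.109

Mismatches occur at site 9 (C↔T), site 14 (A↔C), site 16 (G↔C), site 31 (A↔C), site 46 (G↔T).
There are 5 differences over 46 sites, so p = 5/46 = 0.109.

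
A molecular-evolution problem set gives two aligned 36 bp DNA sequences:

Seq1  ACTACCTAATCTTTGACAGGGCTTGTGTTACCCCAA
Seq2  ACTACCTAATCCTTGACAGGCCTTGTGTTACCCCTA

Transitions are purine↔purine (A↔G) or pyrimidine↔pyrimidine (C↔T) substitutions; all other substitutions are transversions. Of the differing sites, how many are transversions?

2

The sequences differ at positions 12 (T/C, transition), 21 (G/C, transversion), 35 (A/T, transversion).
Of the 3 differences, 1 transition and 2 transversions, so the answer is 2.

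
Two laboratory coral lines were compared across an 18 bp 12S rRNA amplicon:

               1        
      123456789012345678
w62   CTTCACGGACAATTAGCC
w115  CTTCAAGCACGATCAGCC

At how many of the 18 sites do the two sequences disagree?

The sequences differ at positions 6 (C/A), 8 (G/C), 11 (A/G), 14 (T/C).
That gives 4 mismatches out of 18 aligned sites, so the Hamming distance is 4.

4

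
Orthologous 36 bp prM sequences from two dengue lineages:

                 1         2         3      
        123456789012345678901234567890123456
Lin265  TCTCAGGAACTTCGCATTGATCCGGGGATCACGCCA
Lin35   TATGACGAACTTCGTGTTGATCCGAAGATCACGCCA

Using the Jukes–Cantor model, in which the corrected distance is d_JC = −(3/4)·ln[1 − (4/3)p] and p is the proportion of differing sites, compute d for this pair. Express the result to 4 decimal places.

Differing sites — 2:C/A; 4:C/G; 6:G/C; 15:C/T; 16:A/G; 25:G/A; 26:G/A.
p = 7/36 = 0.194444.
d = −0.75 · ln(1 − (4/3)·0.194444) = −0.75 · ln(0.740741) = −0.75 · (-0.300104) = 0.2251.

0.2251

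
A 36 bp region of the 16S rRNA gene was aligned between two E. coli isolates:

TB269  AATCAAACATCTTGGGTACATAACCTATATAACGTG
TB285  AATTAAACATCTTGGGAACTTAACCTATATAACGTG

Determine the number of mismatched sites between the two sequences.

Differing sites — 4:C/T; 17:T/A; 20:A/T.
That gives 3 mismatches out of 36 aligned sites, so the Hamming distance is 3.

3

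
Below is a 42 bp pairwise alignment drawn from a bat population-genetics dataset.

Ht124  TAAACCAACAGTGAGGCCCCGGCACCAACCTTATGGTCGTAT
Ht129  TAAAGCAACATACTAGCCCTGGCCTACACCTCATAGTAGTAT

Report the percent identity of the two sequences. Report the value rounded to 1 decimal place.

66.7%

Differing sites — 5:C/G; 11:G/T; 12:T/A; 13:G/C; 14:A/T; 15:G/A; 20:C/T; 24:A/C; 25:C/T; 26:C/A; 27:A/C; 32:T/C; 35:G/A; 38:C/A.
28 of the 42 sites match, so the percent identity is 28/42 × 100 = 66.7%.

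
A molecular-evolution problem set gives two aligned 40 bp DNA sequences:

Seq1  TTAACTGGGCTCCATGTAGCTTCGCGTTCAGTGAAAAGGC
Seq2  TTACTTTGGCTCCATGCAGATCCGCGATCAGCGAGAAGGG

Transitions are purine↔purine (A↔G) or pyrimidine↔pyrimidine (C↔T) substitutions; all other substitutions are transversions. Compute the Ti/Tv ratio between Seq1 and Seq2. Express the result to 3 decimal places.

Mismatches occur at site 4 (A→C, transversion), site 5 (C→T, transition), site 7 (G→T, transversion), site 17 (T→C, transition), site 20 (C→A, transversion), site 22 (T→C, transition), site 27 (T→A, transversion), site 32 (T→C, transition), site 35 (A→G, transition), site 40 (C→G, transversion).
Of the 10 differences, 5 transitions and 5 transversions, so Ti/Tv = 5/5 = 1.000.

1.000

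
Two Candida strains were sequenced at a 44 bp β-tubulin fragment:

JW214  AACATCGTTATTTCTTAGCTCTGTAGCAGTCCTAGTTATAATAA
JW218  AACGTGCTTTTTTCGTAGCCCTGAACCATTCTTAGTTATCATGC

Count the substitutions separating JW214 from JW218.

Mismatches occur at site 4 (A→G), site 6 (C→G), site 7 (G→C), site 10 (A→T), site 15 (T→G), site 20 (T→C), site 24 (T→A), site 26 (G→C), site 29 (G→T), site 32 (C→T), site 40 (A→C), site 43 (A→G), site 44 (A→C).
That gives 13 mismatches out of 44 aligned sites, so the Hamming distance is 13.

13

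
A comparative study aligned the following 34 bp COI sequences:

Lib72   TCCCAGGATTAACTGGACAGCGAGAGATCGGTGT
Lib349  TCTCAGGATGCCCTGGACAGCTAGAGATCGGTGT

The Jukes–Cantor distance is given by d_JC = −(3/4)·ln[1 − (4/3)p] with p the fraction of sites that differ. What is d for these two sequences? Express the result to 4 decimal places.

Differing sites — 3:C/T; 10:T/G; 11:A/C; 12:A/C; 22:G/T.
p = 5/34 = 0.147059.
d = −0.75 · ln(1 − (4/3)·0.147059) = −0.75 · ln(0.803921) = −0.75 · (-0.218254) = 0.1637.

0.1637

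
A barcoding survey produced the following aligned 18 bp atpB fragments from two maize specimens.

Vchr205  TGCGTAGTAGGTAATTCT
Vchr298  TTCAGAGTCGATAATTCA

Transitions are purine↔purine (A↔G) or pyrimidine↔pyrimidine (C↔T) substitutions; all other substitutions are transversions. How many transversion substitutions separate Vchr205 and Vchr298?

Differing sites — 2:G/T (Tv); 4:G/A (Ti); 5:T/G (Tv); 9:A/C (Tv); 11:G/A (Ti); 18:T/A (Tv).
Of the 6 differences, 2 transitions and 4 transversions, so the answer is 4.

4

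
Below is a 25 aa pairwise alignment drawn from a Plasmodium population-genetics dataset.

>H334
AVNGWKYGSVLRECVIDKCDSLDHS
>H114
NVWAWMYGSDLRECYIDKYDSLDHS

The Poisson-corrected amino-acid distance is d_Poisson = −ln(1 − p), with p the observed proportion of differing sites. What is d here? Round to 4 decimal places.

The sequences differ at positions 1 (A/N), 3 (N/W), 4 (G/A), 6 (K/M), 10 (V/D), 15 (V/Y), 19 (C/Y).
p = 7/25 = 0.280000.
d = −ln(1 − 0.280000) = −ln(0.720000) = 0.3285.

0.3285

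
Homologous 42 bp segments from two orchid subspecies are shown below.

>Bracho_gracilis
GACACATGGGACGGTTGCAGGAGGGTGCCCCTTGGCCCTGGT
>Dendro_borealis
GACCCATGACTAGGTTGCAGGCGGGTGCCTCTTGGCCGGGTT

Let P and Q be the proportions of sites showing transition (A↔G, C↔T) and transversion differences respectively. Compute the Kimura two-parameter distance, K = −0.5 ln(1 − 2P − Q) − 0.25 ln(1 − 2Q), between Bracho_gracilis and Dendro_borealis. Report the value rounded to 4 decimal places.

Differing sites — 4:A/C (Tv); 9:G/A (Ti); 10:G/C (Tv); 11:A/T (Tv); 12:C/A (Tv); 22:A/C (Tv); 30:C/T (Ti); 38:C/G (Tv); 39:T/G (Tv); 41:G/T (Tv).
Of the 10 differences, 2 transitions and 8 transversions over 42 sites: P = 2/42 = 0.047619, Q = 8/42 = 0.190476.
d = −0.5·ln(0.714286) − 0.25·ln(0.619048) = −0.5·(-0.336472) − 0.25·(-0.479572) = 0.2881.

0.2881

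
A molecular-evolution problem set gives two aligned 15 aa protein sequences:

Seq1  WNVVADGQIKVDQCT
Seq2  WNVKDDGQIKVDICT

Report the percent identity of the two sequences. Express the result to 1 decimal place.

Differing sites — 4:V/K; 5:A/D; 13:Q/I.
12 of the 15 sites match, so the percent identity is 12/15 × 100 = 80.0%.

80.0%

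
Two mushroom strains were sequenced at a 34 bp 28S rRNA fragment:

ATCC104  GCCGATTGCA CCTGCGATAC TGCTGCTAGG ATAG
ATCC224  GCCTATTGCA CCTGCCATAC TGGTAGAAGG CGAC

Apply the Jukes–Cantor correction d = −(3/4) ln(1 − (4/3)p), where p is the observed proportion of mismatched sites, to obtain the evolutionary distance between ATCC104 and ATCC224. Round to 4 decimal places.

0.3265

Mismatches occur at site 4 (G/T), site 16 (G/C), site 23 (C/G), site 25 (G/A), site 26 (C/G), site 27 (T/A), site 31 (A/C), site 32 (T/G), site 34 (G/C).
p = 9/34 = 0.264706.
d = −0.75 · ln(1 − (4/3)·0.264706) = −0.75 · ln(0.647059) = −0.75 · (-0.435318) = 0.3265.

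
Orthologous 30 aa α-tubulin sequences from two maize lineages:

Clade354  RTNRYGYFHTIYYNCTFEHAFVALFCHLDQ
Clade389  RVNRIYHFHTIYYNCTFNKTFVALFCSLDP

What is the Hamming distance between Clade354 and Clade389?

9

Mismatches occur at site 2 (T/V), site 5 (Y/I), site 6 (G/Y), site 7 (Y/H), site 18 (E/N), site 19 (H/K), site 20 (A/T), site 27 (H/S), site 30 (Q/P).
That gives 9 mismatches out of 30 aligned sites, so the Hamming distance is 9.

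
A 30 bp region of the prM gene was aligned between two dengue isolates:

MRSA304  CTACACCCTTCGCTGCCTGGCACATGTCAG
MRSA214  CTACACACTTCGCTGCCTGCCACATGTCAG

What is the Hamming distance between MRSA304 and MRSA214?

Mismatches occur at site 7 (C/A), site 20 (G/C).
That gives 2 mismatches out of 30 aligned sites, so the Hamming distance is 2.

2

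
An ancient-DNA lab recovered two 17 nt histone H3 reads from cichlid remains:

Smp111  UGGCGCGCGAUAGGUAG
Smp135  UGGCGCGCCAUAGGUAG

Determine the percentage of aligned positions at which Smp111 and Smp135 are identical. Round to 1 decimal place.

94.1%

The sequences differ at position 9 (G/C).
16 of the 17 sites match, so the percent identity is 16/17 × 100 = 94.1%.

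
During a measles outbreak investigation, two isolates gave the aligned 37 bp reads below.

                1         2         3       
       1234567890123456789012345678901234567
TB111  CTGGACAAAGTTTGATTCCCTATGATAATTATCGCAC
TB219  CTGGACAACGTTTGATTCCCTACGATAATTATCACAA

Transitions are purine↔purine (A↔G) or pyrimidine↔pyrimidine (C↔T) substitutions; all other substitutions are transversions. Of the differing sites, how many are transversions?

2

The sequences differ at positions 9 (A/C, transversion), 23 (T/C, transition), 34 (G/A, transition), 37 (C/A, transversion).
Of the 4 differences, 2 transitions and 2 transversions, so the answer is 2.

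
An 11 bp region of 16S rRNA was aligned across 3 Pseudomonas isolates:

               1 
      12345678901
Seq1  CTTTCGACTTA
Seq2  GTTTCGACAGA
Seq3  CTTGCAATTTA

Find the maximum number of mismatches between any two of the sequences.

Pairwise Hamming distances:
  Seq1 vs Seq2: 3
  Seq1 vs Seq3: 3
  Seq2 vs Seq3: 6
The largest is 6, between Seq2 and Seq3.

6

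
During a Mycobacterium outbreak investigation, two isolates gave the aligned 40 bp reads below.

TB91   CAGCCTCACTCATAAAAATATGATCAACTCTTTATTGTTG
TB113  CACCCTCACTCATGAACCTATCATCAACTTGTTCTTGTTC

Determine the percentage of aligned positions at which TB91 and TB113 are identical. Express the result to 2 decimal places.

77.50%

The sequences differ at positions 3 (G/C), 14 (A/G), 17 (A/C), 18 (A/C), 22 (G/C), 30 (C/T), 31 (T/G), 34 (A/C), 40 (G/C).
31 of the 40 sites match, so the percent identity is 31/40 × 100 = 77.50%.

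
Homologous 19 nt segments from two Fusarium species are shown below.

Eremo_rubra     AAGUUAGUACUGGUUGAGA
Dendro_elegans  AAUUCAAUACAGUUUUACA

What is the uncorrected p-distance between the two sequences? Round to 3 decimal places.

The sequences differ at positions 3 (G/U), 5 (U/C), 7 (G/A), 11 (U/A), 13 (G/U), 16 (G/U), 18 (G/C).
There are 7 differences over 19 sites, so p = 7/19 = 0.368.

0.368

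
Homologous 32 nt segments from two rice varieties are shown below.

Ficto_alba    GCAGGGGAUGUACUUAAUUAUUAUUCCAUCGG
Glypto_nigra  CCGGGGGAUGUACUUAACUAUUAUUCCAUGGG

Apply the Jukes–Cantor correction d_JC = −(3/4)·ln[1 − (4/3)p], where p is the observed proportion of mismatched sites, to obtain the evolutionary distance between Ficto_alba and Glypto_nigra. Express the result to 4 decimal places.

Mismatches occur at site 1 (G/C), site 3 (A/G), site 18 (U/C), site 30 (C/G).
p = 4/32 = 0.125000.
d = −0.75 · ln(1 − (4/3)·0.125000) = −0.75 · ln(0.833333) = −0.75 · (-0.182322) = 0.1367.

0.1367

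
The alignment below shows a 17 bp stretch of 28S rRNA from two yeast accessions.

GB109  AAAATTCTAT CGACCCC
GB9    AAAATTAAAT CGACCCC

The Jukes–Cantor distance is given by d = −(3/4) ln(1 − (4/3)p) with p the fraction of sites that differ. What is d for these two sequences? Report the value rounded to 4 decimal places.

0.1280

Differing sites — 7:C/A; 8:T/A.
p = 2/17 = 0.117647.
d = −0.75 · ln(1 − (4/3)·0.117647) = −0.75 · ln(0.843137) = −0.75 · (-0.170626) = 0.1280.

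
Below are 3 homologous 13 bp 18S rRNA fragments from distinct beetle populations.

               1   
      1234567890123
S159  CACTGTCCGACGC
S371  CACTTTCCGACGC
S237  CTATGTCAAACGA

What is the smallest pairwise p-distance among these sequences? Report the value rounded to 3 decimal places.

Pairwise Hamming distances:
  S159 vs S371: 1
  S159 vs S237: 5
  S371 vs S237: 6
The smallest is 1 mismatch, between S159 and S371; p = 1/13 = 0.077.

0.077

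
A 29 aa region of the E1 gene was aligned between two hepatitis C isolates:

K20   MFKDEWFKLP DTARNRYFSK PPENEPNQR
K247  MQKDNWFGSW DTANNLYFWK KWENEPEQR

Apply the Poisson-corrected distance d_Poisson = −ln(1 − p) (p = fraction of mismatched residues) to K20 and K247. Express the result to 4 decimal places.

0.4769

The sequences differ at positions 2 (F/Q), 5 (E/N), 8 (K/G), 9 (L/S), 10 (P/W), 14 (R/N), 16 (R/L), 19 (S/W), 21 (P/K), 22 (P/W), 27 (N/E).
p = 11/29 = 0.379310.
d = −ln(1 − 0.379310) = −ln(0.620690) = 0.4769.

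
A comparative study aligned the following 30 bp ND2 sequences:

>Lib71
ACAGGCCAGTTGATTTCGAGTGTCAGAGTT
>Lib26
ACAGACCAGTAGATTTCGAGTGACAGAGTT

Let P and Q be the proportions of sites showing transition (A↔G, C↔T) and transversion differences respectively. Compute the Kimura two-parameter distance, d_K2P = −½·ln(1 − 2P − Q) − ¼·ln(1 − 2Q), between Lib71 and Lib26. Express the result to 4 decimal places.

The sequences differ at positions 5 (G/A, transition), 11 (T/A, transversion), 23 (T/A, transversion).
Of the 3 differences, 1 transition and 2 transversions over 30 sites: P = 1/30 = 0.033333, Q = 2/30 = 0.066667.
d = −0.5·ln(0.866667) − 0.25·ln(0.866666) = −0.5·(-0.143100) − 0.25·(-0.143102) = 0.1073.

0.1073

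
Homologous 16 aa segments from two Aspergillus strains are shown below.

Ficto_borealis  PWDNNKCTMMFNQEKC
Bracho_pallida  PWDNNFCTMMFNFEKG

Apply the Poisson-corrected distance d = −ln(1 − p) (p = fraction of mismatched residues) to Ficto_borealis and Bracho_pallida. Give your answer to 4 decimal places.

The sequences differ at positions 6 (K/F), 13 (Q/F), 16 (C/G).
p = 3/16 = 0.187500.
d = −ln(1 − 0.187500) = −ln(0.812500) = 0.2076.

0.2076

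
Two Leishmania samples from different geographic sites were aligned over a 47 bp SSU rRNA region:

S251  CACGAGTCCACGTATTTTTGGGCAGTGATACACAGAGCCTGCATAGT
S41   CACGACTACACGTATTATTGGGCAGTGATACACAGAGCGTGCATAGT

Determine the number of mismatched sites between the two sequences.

4

Differing sites — 6:G/C; 8:C/A; 17:T/A; 39:C/G.
That gives 4 mismatches out of 47 aligned sites, so the Hamming distance is 4.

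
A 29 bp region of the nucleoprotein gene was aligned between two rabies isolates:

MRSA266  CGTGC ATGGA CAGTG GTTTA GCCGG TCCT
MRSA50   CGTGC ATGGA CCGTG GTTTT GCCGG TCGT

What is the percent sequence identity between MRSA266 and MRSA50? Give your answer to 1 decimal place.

89.7%

Mismatches occur at site 12 (A↔C), site 20 (A↔T), site 28 (C↔G).
26 of the 29 sites match, so the percent identity is 26/29 × 100 = 89.7%.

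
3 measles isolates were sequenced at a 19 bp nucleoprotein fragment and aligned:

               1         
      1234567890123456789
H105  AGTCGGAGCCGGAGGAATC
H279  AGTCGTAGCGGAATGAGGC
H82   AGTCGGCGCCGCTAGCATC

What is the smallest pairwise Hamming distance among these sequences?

Pairwise Hamming distances:
  H105 vs H279: 6
  H105 vs H82: 5
  H279 vs H82: 9
The smallest is 5, between H105 and H82.

5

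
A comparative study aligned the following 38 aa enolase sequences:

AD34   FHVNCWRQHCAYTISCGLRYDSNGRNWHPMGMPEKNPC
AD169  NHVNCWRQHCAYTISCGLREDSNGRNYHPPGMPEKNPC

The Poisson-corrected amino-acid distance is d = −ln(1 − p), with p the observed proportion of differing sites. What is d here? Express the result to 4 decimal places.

Differing sites — 1:F/N; 20:Y/E; 27:W/Y; 30:M/P.
p = 4/38 = 0.105263.
d = −ln(1 − 0.105263) = −ln(0.894737) = 0.1112.

0.1112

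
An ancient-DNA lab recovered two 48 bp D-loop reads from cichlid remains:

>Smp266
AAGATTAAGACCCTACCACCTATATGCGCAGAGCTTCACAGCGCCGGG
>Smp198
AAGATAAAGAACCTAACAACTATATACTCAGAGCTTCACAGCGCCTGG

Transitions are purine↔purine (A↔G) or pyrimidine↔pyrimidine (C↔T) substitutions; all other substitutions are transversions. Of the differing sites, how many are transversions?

Differing sites — 6:T/A (Tv); 11:C/A (Tv); 16:C/A (Tv); 19:C/A (Tv); 26:G/A (Ti); 28:G/T (Tv); 46:G/T (Tv).
Of the 7 differences, 1 transition and 6 transversions, so the answer is 6.

6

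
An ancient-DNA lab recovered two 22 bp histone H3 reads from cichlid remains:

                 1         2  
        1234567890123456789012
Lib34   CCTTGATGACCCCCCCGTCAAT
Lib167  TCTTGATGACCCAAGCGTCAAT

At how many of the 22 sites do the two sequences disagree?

4

Differing sites — 1:C/T; 13:C/A; 14:C/A; 15:C/G.
That gives 4 mismatches out of 22 aligned sites, so the Hamming distance is 4.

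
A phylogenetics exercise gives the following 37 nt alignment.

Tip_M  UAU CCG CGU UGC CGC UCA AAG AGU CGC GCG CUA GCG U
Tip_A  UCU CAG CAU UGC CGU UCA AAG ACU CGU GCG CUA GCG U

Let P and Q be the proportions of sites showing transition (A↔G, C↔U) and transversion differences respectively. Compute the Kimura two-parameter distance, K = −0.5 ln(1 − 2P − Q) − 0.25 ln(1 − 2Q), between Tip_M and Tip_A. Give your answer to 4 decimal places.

Differing sites — 2:A/C (Tv); 5:C/A (Tv); 8:G/A (Ti); 15:C/U (Ti); 23:G/C (Tv); 27:C/U (Ti).
Of the 6 differences, 3 transitions and 3 transversions over 37 sites: P = 3/37 = 0.081081, Q = 3/37 = 0.081081.
d = −0.5·ln(0.756757) − 0.25·ln(0.837838) = −0.5·(-0.278713) − 0.25·(-0.176931) = 0.1836.

0.1836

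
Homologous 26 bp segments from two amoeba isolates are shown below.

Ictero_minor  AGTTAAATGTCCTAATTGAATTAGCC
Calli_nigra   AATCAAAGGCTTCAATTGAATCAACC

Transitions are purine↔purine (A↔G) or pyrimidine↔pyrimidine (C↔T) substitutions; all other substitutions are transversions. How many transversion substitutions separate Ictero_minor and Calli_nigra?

Differing sites — 2:G/A (Ti); 4:T/C (Ti); 8:T/G (Tv); 10:T/C (Ti); 11:C/T (Ti); 12:C/T (Ti); 13:T/C (Ti); 22:T/C (Ti); 24:G/A (Ti).
Of the 9 differences, 8 transitions and 1 transversion, so the answer is 1.

1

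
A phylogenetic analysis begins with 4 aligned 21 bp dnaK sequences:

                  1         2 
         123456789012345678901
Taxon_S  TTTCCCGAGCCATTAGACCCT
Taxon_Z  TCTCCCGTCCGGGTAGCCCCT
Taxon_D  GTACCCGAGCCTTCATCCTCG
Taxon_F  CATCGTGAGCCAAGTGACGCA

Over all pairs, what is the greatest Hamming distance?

Pairwise Hamming distances:
  Taxon_S vs Taxon_Z: 7
  Taxon_S vs Taxon_D: 8
  Taxon_S vs Taxon_F: 9
  Taxon_Z vs Taxon_D: 12
  Taxon_Z vs Taxon_F: 14
  Taxon_D vs Taxon_F: 13
The largest is 14, between Taxon_Z and Taxon_F.

14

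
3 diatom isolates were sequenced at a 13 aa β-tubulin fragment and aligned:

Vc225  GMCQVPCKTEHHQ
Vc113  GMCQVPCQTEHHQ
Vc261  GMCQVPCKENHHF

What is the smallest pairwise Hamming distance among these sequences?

1

Pairwise Hamming distances:
  Vc225 vs Vc113: 1
  Vc225 vs Vc261: 3
  Vc113 vs Vc261: 4
The smallest is 1, between Vc225 and Vc113.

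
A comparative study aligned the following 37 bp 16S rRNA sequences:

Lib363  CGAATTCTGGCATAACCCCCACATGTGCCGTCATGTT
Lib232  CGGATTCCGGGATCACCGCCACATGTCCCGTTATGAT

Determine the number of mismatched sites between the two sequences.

The sequences differ at positions 3 (A/G), 8 (T/C), 11 (C/G), 14 (A/C), 18 (C/G), 27 (G/C), 32 (C/T), 36 (T/A).
That gives 8 mismatches out of 37 aligned sites, so the Hamming distance is 8.

8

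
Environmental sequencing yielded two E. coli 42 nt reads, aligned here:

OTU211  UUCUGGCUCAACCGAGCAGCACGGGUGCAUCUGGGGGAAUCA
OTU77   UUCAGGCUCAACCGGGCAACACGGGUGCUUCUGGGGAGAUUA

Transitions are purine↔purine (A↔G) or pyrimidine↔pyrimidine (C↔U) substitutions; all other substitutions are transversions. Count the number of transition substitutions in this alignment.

Differing sites — 4:U/A (Tv); 15:A/G (Ti); 19:G/A (Ti); 29:A/U (Tv); 37:G/A (Ti); 38:A/G (Ti); 41:C/U (Ti).
Of the 7 differences, 5 transitions and 2 transversions, so the answer is 5.

5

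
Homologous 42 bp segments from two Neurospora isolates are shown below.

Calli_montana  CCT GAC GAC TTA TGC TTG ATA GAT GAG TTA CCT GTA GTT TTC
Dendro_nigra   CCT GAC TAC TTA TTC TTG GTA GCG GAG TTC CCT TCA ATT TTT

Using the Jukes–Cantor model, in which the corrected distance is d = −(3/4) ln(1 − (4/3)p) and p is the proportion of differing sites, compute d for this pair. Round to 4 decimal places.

Differing sites — 7:G/T; 14:G/T; 19:A/G; 23:A/C; 24:T/G; 30:A/C; 34:G/T; 35:T/C; 37:G/A; 42:C/T.
p = 10/42 = 0.238095.
d = −0.75 · ln(1 − (4/3)·0.238095) = −0.75 · ln(0.682540) = −0.75 · (-0.381934) = 0.2865.

0.2865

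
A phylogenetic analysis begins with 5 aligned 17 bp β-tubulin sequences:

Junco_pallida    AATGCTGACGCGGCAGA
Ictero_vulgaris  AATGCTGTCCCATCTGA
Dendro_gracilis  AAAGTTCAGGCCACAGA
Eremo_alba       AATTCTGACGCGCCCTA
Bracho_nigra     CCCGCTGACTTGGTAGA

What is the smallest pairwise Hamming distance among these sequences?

Pairwise Hamming distances:
  Junco_pallida vs Ictero_vulgaris: 5
  Junco_pallida vs Dendro_gracilis: 6
  Junco_pallida vs Eremo_alba: 4
  Junco_pallida vs Bracho_nigra: 6
  Ictero_vulgaris vs Dendro_gracilis: 9
  Ictero_vulgaris vs Eremo_alba: 7
  Ictero_vulgaris vs Bracho_nigra: 10
  Dendro_gracilis vs Eremo_alba: 9
  Dendro_gracilis vs Bracho_nigra: 11
  Eremo_alba vs Bracho_nigra: 10
The smallest is 4, between Junco_pallida and Eremo_alba.

4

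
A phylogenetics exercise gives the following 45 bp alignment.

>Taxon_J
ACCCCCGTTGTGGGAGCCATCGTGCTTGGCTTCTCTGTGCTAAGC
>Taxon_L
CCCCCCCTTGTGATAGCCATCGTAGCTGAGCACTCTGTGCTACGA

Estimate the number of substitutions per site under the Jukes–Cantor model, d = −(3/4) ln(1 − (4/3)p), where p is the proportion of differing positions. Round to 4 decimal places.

The sequences differ at positions 1 (A/C), 7 (G/C), 13 (G/A), 14 (G/T), 24 (G/A), 25 (C/G), 26 (T/C), 29 (G/A), 30 (C/G), 31 (T/C), 32 (T/A), 43 (A/C), 45 (C/A).
p = 13/45 = 0.288889.
d = −0.75 · ln(1 − (4/3)·0.288889) = −0.75 · ln(0.614815) = −0.75 · (-0.486434) = 0.3648.

0.3648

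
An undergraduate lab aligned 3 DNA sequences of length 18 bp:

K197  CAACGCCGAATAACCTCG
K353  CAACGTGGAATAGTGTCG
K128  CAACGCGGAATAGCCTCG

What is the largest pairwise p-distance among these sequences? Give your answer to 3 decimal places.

0.278

Pairwise Hamming distances:
  K197 vs K353: 5
  K197 vs K128: 2
  K353 vs K128: 3
The largest is 5 mismatches, between K197 and K353; p = 5/18 = 0.278.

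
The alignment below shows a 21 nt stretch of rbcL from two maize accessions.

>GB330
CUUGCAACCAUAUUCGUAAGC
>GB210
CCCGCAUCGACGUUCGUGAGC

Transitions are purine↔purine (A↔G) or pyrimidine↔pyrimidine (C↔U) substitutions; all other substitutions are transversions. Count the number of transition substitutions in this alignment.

The sequences differ at positions 2 (U/C, transition), 3 (U/C, transition), 7 (A/U, transversion), 9 (C/G, transversion), 11 (U/C, transition), 12 (A/G, transition), 18 (A/G, transition).
Of the 7 differences, 5 transitions and 2 transversions, so the answer is 5.

5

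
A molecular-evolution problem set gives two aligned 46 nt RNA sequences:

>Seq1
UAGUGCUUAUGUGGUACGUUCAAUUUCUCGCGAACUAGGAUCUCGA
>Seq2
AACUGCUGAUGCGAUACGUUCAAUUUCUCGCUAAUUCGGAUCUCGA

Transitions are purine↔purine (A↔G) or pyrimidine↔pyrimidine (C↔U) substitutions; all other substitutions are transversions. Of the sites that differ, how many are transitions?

Differing sites — 1:U/A (Tv); 3:G/C (Tv); 8:U/G (Tv); 12:U/C (Ti); 14:G/A (Ti); 32:G/U (Tv); 35:C/U (Ti); 37:A/C (Tv).
Of the 8 differences, 3 transitions and 5 transversions, so the answer is 3.

3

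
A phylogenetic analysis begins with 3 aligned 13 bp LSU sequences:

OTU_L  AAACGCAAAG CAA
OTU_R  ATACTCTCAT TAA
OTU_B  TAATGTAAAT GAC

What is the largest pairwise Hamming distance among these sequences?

9

Pairwise Hamming distances:
  OTU_L vs OTU_R: 6
  OTU_L vs OTU_B: 6
  OTU_R vs OTU_B: 9
The largest is 9, between OTU_R and OTU_B.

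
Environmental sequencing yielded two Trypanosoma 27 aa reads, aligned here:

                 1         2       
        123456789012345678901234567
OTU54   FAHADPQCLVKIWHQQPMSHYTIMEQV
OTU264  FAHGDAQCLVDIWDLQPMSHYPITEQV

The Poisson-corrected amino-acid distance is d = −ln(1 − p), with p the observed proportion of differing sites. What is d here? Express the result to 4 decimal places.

0.3001

Mismatches occur at site 4 (A↔G), site 6 (P↔A), site 11 (K↔D), site 14 (H↔D), site 15 (Q↔L), site 22 (T↔P), site 24 (M↔T).
p = 7/27 = 0.259259.
d = −ln(1 − 0.259259) = −ln(0.740741) = 0.3001.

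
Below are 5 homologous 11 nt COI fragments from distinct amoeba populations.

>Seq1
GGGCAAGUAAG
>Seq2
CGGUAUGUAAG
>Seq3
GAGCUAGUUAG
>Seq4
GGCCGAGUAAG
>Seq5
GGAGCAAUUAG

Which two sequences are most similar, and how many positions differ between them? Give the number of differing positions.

2

Pairwise Hamming distances:
  Seq1 vs Seq2: 3
  Seq1 vs Seq3: 3
  Seq1 vs Seq4: 2
  Seq1 vs Seq5: 5
  Seq2 vs Seq3: 6
  Seq2 vs Seq4: 5
  Seq2 vs Seq5: 7
  Seq3 vs Seq4: 4
  Seq3 vs Seq5: 5
  Seq4 vs Seq5: 5
The smallest is 2, between Seq1 and Seq4.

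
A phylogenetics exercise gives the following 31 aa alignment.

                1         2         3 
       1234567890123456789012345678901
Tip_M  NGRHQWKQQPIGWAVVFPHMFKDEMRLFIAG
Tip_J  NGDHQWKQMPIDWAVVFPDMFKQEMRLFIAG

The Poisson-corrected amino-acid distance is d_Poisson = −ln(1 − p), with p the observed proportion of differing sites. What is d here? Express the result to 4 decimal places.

The sequences differ at positions 3 (R/D), 9 (Q/M), 12 (G/D), 19 (H/D), 23 (D/Q).
p = 5/31 = 0.161290.
d = −ln(1 − 0.161290) = −ln(0.838710) = 0.1759.

0.1759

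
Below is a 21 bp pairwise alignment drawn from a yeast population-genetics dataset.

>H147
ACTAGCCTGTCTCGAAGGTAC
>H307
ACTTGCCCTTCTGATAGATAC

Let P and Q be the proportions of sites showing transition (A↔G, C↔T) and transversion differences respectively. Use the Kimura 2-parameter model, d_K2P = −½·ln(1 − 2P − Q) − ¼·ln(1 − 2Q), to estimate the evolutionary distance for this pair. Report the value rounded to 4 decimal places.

Mismatches occur at site 4 (A↔T, transversion), site 8 (T↔C, transition), site 9 (G↔T, transversion), site 13 (C↔G, transversion), site 14 (G↔A, transition), site 15 (A↔T, transversion), site 18 (G↔A, transition).
Of the 7 differences, 3 transitions and 4 transversions over 21 sites: P = 3/21 = 0.142857, Q = 4/21 = 0.190476.
d = −0.5·ln(0.523810) − 0.25·ln(0.619048) = −0.5·(-0.646626) − 0.25·(-0.479572) = 0.4432.

0.4432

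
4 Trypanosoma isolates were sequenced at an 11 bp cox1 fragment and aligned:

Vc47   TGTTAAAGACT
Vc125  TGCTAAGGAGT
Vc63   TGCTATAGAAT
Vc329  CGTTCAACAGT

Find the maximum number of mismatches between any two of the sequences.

Pairwise Hamming distances:
  Vc47 vs Vc125: 3
  Vc47 vs Vc63: 3
  Vc47 vs Vc329: 4
  Vc125 vs Vc63: 3
  Vc125 vs Vc329: 5
  Vc63 vs Vc329: 6
The largest is 6, between Vc63 and Vc329.

6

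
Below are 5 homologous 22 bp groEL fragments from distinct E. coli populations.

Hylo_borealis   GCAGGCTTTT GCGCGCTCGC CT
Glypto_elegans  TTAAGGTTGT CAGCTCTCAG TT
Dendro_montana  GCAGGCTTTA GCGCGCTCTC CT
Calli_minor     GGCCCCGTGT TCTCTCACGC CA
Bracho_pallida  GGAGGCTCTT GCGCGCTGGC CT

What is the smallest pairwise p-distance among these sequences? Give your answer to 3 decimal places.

Pairwise Hamming distances:
  Hylo_borealis vs Glypto_elegans: 11
  Hylo_borealis vs Dendro_montana: 2
  Hylo_borealis vs Calli_minor: 11
  Hylo_borealis vs Bracho_pallida: 3
  Glypto_elegans vs Dendro_montana: 12
  Glypto_elegans vs Calli_minor: 15
  Glypto_elegans vs Bracho_pallida: 13
  Dendro_montana vs Calli_minor: 13
  Dendro_montana vs Bracho_pallida: 5
  Calli_minor vs Bracho_pallida: 12
The smallest is 2 mismatches, between Hylo_borealis and Dendro_montana; p = 2/22 = 0.091.

0.091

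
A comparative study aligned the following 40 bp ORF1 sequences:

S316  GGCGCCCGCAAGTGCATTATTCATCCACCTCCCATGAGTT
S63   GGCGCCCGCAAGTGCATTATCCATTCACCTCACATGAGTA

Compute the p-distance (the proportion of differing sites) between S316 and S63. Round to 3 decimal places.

Differing sites — 21:T/C; 25:C/T; 32:C/A; 40:T/A.
There are 4 differences over 40 sites, so p = 4/40 = 0.100.

0.100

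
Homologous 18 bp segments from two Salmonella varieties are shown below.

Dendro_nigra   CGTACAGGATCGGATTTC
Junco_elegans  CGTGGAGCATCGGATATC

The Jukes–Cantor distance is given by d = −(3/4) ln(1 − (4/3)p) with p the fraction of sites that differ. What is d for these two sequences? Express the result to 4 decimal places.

0.2635

The sequences differ at positions 4 (A/G), 5 (C/G), 8 (G/C), 16 (T/A).
p = 4/18 = 0.222222.
d = −0.75 · ln(1 − (4/3)·0.222222) = −0.75 · ln(0.703704) = −0.75 · (-0.351397) = 0.2635.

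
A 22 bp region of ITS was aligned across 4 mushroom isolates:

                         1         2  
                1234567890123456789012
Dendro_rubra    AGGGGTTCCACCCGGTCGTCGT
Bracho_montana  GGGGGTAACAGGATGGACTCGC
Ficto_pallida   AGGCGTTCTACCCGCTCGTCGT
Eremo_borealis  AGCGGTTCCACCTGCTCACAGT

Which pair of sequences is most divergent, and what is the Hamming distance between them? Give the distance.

15

Pairwise Hamming distances:
  Dendro_rubra vs Bracho_montana: 11
  Dendro_rubra vs Ficto_pallida: 3
  Dendro_rubra vs Eremo_borealis: 6
  Bracho_montana vs Ficto_pallida: 14
  Bracho_montana vs Eremo_borealis: 15
  Ficto_pallida vs Eremo_borealis: 7
The largest is 15, between Bracho_montana and Eremo_borealis.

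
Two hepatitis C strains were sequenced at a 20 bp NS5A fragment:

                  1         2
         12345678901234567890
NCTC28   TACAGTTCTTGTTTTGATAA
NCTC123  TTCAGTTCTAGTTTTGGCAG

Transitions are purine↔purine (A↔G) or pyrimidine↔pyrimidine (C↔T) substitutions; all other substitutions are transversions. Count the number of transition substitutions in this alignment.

The sequences differ at positions 2 (A/T, transversion), 10 (T/A, transversion), 17 (A/G, transition), 18 (T/C, transition), 20 (A/G, transition).
Of the 5 differences, 3 transitions and 2 transversions, so the answer is 3.

3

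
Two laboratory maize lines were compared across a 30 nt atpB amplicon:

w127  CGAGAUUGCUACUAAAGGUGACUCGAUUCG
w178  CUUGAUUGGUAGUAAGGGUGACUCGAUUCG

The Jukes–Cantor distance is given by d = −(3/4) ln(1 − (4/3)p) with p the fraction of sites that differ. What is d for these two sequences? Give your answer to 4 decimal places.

0.1885

The sequences differ at positions 2 (G/U), 3 (A/U), 9 (C/G), 12 (C/G), 16 (A/G).
p = 5/30 = 0.166667.
d = −0.75 · ln(1 − (4/3)·0.166667) = −0.75 · ln(0.777777) = −0.75 · (-0.251315) = 0.1885.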